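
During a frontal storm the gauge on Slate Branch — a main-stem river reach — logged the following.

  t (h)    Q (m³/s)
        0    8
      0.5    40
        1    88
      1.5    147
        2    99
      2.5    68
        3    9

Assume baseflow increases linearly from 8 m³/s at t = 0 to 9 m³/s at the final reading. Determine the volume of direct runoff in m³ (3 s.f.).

Direct-runoff ordinates (Q − Q_b): 0.00, 31.83, 79.67, 138.50, 90.33, 59.17, 0.00 m³/s.
ΣQ_DR = 399.5 m³/s.
With Δt = 0.5 h = 1800 s, V = ΣQ_DR · Δt = 399.5 × 1800 = 7.19 × 10^5 m³.

V ≈ 7.19 × 10^5 m³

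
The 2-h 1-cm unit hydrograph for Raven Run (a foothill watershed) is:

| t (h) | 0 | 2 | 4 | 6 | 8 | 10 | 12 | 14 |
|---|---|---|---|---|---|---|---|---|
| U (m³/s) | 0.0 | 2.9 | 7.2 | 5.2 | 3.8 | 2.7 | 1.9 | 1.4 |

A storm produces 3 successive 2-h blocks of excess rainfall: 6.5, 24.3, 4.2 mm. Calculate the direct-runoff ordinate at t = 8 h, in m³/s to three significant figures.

Q ≈ 18.1 m³/s

By discrete convolution, Q_j = Σ (P_i / 10 mm) · U_{j−i}.
At t = 8 h (j=4): Q = (6.5/10)·3.8 + (24.3/10)·5.2 + (4.2/10)·7.2 = 18.1 m³/s.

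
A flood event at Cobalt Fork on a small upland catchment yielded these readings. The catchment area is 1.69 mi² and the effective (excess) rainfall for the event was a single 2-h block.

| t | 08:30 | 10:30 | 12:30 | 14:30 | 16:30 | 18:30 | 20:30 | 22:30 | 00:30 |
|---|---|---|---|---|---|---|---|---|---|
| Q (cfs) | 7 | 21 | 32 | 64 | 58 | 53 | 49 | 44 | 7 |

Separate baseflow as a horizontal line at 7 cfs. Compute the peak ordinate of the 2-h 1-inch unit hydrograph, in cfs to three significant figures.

U_p ≈ 114 cfs

Direct runoff: 0.0, 14.0, 25.0, 57.0, 51.0, 46.0, 42.0, 37.0, 0.0 cfs; ΣQ_DR = 272.0 cfs, peak = 57.0 cfs.
Runoff depth d = ΣQ_DR·Δt / A = 272.0 × 7200 / (1.69 mi²) = 0.4988 in.
The 1-inch UH is the DRH scaled by (1 in)/d, so U_p = 57.0 × 1/0.4988 = 114 cfs.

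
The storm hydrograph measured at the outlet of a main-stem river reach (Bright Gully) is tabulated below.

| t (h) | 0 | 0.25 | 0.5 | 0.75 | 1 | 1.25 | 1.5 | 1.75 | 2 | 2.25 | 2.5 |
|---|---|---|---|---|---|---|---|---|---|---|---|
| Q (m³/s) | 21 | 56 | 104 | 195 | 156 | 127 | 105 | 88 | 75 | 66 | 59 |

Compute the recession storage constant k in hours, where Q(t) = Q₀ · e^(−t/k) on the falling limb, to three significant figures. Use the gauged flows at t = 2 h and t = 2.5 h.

k ≈ 2.08 h

On the falling limb, Q drops from 75 to 59 m³/s between t = 2 h and t = 2.5 h (Δt = 0.5 h).
k = −Δt / ln(Q₂/Q₁) = −0.5 / ln(59/75) = 2.08 h.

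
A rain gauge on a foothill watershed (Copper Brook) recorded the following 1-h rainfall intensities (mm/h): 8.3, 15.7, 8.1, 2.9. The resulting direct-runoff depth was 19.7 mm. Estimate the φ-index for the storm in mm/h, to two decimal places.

φ ≈ 4.13 mm/h

Only the 3 blocks with intensity above φ contribute runoff: 8.3, 15.7, 8.1 mm/h.
Σ(I−φ)·Δt = d  ⇒  (8.3+15.7+8.1 − 3φ)·1 = 19.7
φ = (32.10 − 19.7/1) / 3 = 4.13 mm/h.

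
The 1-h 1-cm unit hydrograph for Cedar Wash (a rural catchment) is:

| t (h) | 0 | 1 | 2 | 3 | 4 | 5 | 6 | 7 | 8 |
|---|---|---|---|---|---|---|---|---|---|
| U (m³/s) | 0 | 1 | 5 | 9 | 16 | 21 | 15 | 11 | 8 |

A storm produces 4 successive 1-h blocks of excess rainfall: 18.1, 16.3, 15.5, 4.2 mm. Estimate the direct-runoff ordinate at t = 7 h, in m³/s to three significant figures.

Q ≈ 83.6 m³/s

By discrete convolution, Q_j = Σ (P_i / 10 mm) · U_{j−i}.
At t = 7 h (j=7): Q = (18.1/10)·11 + (16.3/10)·15 + (15.5/10)·21 + (4.2/10)·16 = 83.6 m³/s.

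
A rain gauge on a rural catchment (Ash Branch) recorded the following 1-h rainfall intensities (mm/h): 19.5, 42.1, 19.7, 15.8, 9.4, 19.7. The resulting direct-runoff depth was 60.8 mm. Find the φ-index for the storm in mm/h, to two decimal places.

Only the 5 blocks with intensity above φ contribute runoff: 19.5, 42.1, 19.7, 15.8, 19.7 mm/h.
Σ(I−φ)·Δt = d  ⇒  (19.5+42.1+19.7+15.8+19.7 − 5φ)·1 = 60.8
φ = (116.8 − 60.8/1) / 5 = 11.20 mm/h.

φ ≈ 11.20 mm/h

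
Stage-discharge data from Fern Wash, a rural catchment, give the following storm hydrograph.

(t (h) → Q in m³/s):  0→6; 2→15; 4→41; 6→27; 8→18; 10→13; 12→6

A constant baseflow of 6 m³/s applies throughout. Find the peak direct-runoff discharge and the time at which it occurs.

Subtracting baseflow gives direct-runoff ordinates: 0.0, 9.0, 35.0, 21.0, 12.0, 7.0, 0.0 m³/s.
The maximum is 35.0 m³/s, occurring at the reading for t = 4 h.

Q_p = 35.0 m³/s at t = 4 h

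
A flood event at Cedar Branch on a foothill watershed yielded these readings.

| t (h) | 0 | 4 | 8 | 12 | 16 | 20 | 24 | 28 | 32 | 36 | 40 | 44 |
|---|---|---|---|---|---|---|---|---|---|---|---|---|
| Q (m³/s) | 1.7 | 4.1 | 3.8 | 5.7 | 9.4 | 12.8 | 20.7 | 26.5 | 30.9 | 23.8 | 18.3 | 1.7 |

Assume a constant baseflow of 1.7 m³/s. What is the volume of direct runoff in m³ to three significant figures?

Direct-runoff ordinates (Q − Q_b): 0.0, 2.4, 2.1, 4.0, 7.7, 11.1, 19.0, 24.8, 29.2, 22.1, 16.6, 0.0 m³/s.
ΣQ_DR = 139.0 m³/s.
With Δt = 4 h = 14400 s, V = ΣQ_DR · Δt = 139.0 × 14400 = 2.00 × 10^6 m³.

V ≈ 2.00 × 10^6 m³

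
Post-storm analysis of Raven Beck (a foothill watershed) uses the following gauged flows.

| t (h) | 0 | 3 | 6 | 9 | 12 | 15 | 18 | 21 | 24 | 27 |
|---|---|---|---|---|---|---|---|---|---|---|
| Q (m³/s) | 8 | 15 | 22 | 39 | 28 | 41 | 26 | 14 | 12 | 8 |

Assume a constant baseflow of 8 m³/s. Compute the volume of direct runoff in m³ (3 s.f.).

V ≈ 1.44 × 10^6 m³

Direct-runoff ordinates (Q − Q_b): 0.0, 7.0, 14.0, 31.0, 20.0, 33.0, 18.0, 6.0, 4.0, 0.0 m³/s.
ΣQ_DR = 133.0 m³/s.
With Δt = 3 h = 10800 s, V = ΣQ_DR · Δt = 133.0 × 10800 = 1.44 × 10^6 m³.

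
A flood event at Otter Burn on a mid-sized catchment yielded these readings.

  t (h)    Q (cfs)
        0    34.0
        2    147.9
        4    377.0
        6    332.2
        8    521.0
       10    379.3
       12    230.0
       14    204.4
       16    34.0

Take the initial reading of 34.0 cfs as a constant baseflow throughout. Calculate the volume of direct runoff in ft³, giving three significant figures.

V ≈ 1.41 × 10^7 ft³

Direct-runoff ordinates (Q − Q_b): 0.0, 113.9, 343.0, 298.2, 487.0, 345.3, 196.0, 170.4, 0.0 cfs.
ΣQ_DR = 1954 cfs.
With Δt = 2 h = 7200 s, V = ΣQ_DR · Δt = 1954 × 7200 = 1.41 × 10^7 ft³.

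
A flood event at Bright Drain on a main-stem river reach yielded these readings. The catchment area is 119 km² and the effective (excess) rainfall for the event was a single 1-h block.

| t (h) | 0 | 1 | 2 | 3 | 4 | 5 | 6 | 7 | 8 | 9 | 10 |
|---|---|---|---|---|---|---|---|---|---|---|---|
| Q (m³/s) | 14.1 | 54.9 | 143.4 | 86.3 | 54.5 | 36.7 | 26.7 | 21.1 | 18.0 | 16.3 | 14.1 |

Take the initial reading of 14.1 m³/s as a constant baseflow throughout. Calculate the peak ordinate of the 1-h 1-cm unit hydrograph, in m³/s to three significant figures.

U_p ≈ 129 m³/s

Direct runoff: 0.0, 40.8, 129.3, 72.2, 40.4, 22.6, 12.6, 7.0, 3.9, 2.2, 0.0 m³/s; ΣQ_DR = 331.0 m³/s, peak = 129.3 m³/s.
Runoff depth d = ΣQ_DR·Δt / A = 331.0 × 3600 / (119 km²) = 10.01 mm.
The 1-cm UH is the DRH scaled by (10 mm)/d, so U_p = 129.3 × 10/10.01 = 129 m³/s.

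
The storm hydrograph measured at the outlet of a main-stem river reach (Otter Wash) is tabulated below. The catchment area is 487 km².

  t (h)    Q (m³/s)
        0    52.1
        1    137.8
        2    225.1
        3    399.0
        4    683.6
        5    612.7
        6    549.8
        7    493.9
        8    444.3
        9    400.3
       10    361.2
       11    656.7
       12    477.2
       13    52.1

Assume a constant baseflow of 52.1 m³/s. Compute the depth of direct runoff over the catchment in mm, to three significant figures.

Direct runoff: 0.0, 85.7, 173.0, 346.9, 631.5, 560.6, 497.7, 441.8, 392.2, 348.2, 309.1, 604.6, 425.1, 0.0 m³/s; ΣQ_DR = 4816 m³/s.
V = ΣQ_DR · Δt = 4816 × 3600 s = 1.734 × 10^7 m³.
Over A = 487 km², depth = V / A = 35.6 mm.

d ≈ 35.6 mm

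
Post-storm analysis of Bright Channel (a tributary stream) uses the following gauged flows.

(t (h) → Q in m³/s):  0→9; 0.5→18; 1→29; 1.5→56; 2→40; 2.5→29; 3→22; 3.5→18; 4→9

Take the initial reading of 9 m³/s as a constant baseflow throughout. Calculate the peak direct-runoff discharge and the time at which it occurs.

Subtracting baseflow gives direct-runoff ordinates: 0.0, 9.0, 20.0, 47.0, 31.0, 20.0, 13.0, 9.0, 0.0 m³/s.
The maximum is 47.0 m³/s, occurring at the reading for t = 1.5 h.

Q_p = 47.0 m³/s at t = 1.5 h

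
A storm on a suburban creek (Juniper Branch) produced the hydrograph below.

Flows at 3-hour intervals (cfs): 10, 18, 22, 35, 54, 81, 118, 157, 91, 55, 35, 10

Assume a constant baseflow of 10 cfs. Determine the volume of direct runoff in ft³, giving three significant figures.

Direct-runoff ordinates (Q − Q_b): 0.0, 8.0, 12.0, 25.0, 44.0, 71.0, 108.0, 147.0, 81.0, 45.0, 25.0, 0.0 cfs.
ΣQ_DR = 566.0 cfs.
With Δt = 3 h = 10800 s, V = ΣQ_DR · Δt = 566.0 × 10800 = 6.11 × 10^6 ft³.

V ≈ 6.11 × 10^6 ft³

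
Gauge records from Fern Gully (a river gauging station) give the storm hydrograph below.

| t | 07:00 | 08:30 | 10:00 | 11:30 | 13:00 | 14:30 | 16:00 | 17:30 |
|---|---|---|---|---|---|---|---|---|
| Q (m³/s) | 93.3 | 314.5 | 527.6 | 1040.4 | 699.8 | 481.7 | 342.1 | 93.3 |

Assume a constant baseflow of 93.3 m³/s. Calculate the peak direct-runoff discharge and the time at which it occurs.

Subtracting baseflow gives direct-runoff ordinates: 0.0, 221.2, 434.3, 947.1, 606.5, 388.4, 248.8, 0.0 m³/s.
The maximum is 947.1 m³/s, occurring at the reading for t = 11:30.

Q_p = 947.1 m³/s at t = 11:30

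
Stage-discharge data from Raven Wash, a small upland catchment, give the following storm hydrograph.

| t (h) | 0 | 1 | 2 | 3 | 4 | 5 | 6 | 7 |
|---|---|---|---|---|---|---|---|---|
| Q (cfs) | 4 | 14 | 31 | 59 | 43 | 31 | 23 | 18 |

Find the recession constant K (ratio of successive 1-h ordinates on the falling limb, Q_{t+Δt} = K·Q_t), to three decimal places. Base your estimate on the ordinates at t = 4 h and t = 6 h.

K ≈ 0.731

Using the recession-limb readings at t = 4 h and t = 6 h: Q falls from 43 to 23 cfs over 2 intervals.
K = (Q₂/Q₁)^(1/2) = (23/43)^(1/2) = 0.731.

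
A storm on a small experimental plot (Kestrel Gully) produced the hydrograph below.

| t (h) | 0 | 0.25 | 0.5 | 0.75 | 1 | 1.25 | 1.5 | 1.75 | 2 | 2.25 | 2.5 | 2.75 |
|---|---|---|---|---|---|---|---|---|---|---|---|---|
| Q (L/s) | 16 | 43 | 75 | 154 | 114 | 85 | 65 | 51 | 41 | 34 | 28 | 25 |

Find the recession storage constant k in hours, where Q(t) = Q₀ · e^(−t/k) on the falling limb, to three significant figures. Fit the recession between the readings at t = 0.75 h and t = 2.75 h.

On the falling limb, Q drops from 154 to 25 L/s between t = 0.75 h and t = 2.75 h (Δt = 2 h).
k = −Δt / ln(Q₂/Q₁) = −2 / ln(25/154) = 1.10 h.

k ≈ 1.10 h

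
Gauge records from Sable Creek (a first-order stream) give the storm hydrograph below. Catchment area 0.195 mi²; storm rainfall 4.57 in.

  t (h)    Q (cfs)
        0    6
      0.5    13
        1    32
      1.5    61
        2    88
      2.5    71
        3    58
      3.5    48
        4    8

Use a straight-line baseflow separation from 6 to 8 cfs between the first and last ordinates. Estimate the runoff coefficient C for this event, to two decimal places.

C ≈ 0.28

ΣQ_DR = 322.0 cfs; V = ΣQ_DR·Δt = 5.796 × 10^5 ft³.
Runoff depth d = V / A = 1.279 in.
C = d / P = 1.279 / 4.57 = 0.28.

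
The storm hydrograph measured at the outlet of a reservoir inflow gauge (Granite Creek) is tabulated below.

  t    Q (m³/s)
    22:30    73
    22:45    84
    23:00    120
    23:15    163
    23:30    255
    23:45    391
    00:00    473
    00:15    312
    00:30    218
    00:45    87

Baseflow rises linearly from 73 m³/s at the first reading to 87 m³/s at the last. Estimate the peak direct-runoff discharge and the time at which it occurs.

Q_p = 390.67 m³/s at t = 00:00

Subtracting baseflow gives direct-runoff ordinates: 0.00, 9.44, 43.89, 85.33, 175.78, 310.22, 390.67, 228.11, 132.56, 0.00 m³/s.
The maximum is 390.67 m³/s, occurring at the reading for t = 00:00.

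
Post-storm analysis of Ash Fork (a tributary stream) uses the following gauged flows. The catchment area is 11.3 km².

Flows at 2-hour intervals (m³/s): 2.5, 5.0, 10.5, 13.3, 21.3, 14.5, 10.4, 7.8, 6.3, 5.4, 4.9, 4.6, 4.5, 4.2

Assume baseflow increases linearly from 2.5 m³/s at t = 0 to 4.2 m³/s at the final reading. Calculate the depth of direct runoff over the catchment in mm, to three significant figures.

d ≈ 43.5 mm

Direct runoff: 0.00, 2.37, 7.74, 10.41, 18.28, 11.35, 7.12, 4.38, 2.75, 1.72, 1.09, 0.66, 0.43, 0.00 m³/s; ΣQ_DR = 68.30 m³/s.
V = ΣQ_DR · Δt = 68.30 × 7200 s = 4.918 × 10^5 m³.
Over A = 11.3 km², depth = V / A = 43.5 mm.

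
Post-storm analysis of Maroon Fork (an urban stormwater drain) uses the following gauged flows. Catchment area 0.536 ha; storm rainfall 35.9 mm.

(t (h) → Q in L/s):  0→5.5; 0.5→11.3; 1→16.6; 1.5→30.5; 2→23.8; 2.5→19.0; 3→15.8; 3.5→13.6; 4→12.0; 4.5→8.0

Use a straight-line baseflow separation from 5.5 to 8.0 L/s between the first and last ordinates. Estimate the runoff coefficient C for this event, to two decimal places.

ΣQ_DR = 88.60 L/s; V = ΣQ_DR·Δt = 1.595 × 10^5 L.
Runoff depth d = V / A = 29.75 mm.
C = d / P = 29.75 / 35.9 = 0.83.

C ≈ 0.83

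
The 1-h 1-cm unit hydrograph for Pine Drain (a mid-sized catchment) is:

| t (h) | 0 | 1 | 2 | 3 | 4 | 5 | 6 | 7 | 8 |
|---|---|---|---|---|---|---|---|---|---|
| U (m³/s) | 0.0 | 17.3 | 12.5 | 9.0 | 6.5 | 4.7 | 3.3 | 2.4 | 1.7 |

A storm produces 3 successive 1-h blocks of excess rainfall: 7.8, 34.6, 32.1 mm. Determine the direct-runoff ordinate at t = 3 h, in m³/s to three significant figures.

By discrete convolution, Q_j = Σ (P_i / 10 mm) · U_{j−i}.
At t = 3 h (j=3): Q = (7.8/10)·9.0 + (34.6/10)·12.5 + (32.1/10)·17.3 = 106 m³/s.

Q ≈ 106 m³/s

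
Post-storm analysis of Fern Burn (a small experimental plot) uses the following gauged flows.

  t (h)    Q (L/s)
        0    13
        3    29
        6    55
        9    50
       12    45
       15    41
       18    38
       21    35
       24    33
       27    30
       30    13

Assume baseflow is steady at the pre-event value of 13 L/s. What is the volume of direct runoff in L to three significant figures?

V ≈ 2.58 × 10^6 L

Direct-runoff ordinates (Q − Q_b): 0.0, 16.0, 42.0, 37.0, 32.0, 28.0, 25.0, 22.0, 20.0, 17.0, 0.0 L/s.
ΣQ_DR = 239.0 L/s.
With Δt = 3 h = 10800 s, V = ΣQ_DR · Δt = 239.0 × 10800 = 2.58 × 10^6 L.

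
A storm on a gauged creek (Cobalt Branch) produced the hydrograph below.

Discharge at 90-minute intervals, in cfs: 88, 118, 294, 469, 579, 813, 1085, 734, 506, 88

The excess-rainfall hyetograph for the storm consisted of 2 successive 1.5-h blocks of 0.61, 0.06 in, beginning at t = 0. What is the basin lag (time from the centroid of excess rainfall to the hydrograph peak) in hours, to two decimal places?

t_L ≈ 8.12 h

Centroid of excess rainfall: t_c = Σ P_i·t̄_i / ΣP_i = 0.8843 h (block centres at 0.75, 2.25 h).
Hydrograph peak occurs at t = 9 h, so basin lag t_L = 9 − 0.8843 = 8.12 h.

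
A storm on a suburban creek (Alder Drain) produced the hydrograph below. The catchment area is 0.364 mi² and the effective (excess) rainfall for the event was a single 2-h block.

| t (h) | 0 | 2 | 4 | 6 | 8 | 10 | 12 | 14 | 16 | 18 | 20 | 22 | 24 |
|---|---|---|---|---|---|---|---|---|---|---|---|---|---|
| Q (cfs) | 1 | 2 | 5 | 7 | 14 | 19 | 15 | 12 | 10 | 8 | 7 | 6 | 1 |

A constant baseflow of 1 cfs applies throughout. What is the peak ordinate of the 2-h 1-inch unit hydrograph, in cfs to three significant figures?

U_p ≈ 22.5 cfs

Direct runoff: 0.0, 1.0, 4.0, 6.0, 13.0, 18.0, 14.0, 11.0, 9.0, 7.0, 6.0, 5.0, 0.0 cfs; ΣQ_DR = 94.00 cfs, peak = 18.0 cfs.
Runoff depth d = ΣQ_DR·Δt / A = 94.00 × 7200 / (0.364 mi²) = 0.8003 in.
The 1-inch UH is the DRH scaled by (1 in)/d, so U_p = 18.0 × 1/0.8003 = 22.5 cfs.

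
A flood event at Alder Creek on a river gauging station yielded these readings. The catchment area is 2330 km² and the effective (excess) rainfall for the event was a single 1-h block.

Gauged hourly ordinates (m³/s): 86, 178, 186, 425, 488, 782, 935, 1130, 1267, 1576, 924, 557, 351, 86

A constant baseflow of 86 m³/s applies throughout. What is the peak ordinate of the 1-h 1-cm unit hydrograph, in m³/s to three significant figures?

Direct runoff: 0.0, 92.0, 100.0, 339.0, 402.0, 696.0, 849.0, 1044.0, 1181.0, 1490.0, 838.0, 471.0, 265.0, 0.0 m³/s; ΣQ_DR = 7767 m³/s, peak = 1490.0 m³/s.
Runoff depth d = ΣQ_DR·Δt / A = 7767 × 3600 / (2330 km²) = 12.00 mm.
The 1-cm UH is the DRH scaled by (10 mm)/d, so U_p = 1490.0 × 10/12.00 = 1240 m³/s.

U_p ≈ 1240 m³/s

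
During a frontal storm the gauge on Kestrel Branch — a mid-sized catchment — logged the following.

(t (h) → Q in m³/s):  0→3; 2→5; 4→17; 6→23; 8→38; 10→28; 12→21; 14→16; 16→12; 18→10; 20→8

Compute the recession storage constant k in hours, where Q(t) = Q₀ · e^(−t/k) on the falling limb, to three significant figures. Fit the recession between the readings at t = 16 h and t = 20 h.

On the falling limb, Q drops from 12 to 8 m³/s between t = 16 h and t = 20 h (Δt = 4 h).
k = −Δt / ln(Q₂/Q₁) = −4 / ln(8/12) = 9.87 h.

k ≈ 9.87 h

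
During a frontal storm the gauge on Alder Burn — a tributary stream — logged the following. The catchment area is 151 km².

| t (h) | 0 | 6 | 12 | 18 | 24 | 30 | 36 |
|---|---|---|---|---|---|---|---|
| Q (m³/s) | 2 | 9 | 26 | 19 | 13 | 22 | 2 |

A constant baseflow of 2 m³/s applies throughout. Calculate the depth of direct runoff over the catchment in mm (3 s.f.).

d ≈ 11.3 mm

Direct runoff: 0.0, 7.0, 24.0, 17.0, 11.0, 20.0, 0.0 m³/s; ΣQ_DR = 79.00 m³/s.
V = ΣQ_DR · Δt = 79.00 × 21600 s = 1.706 × 10^6 m³.
Over A = 151 km², depth = V / A = 11.3 mm.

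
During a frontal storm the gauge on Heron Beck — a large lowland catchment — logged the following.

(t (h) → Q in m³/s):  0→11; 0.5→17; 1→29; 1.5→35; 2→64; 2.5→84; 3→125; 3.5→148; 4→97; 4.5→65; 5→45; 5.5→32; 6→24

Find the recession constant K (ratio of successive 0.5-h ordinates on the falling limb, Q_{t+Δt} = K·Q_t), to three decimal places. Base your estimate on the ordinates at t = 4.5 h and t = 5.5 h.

K ≈ 0.702

Using the recession-limb readings at t = 4.5 h and t = 5.5 h: Q falls from 65 to 32 m³/s over 2 intervals.
K = (Q₂/Q₁)^(1/2) = (32/65)^(1/2) = 0.702.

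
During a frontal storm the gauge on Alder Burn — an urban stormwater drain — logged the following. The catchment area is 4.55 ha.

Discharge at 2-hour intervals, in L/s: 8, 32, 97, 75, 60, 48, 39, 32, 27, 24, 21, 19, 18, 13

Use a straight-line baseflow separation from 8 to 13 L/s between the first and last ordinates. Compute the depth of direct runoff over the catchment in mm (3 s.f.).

Direct runoff: 0.00, 23.62, 88.23, 65.85, 50.46, 38.08, 28.69, 21.31, 15.92, 12.54, 9.15, 6.77, 5.38, 0.00 L/s; ΣQ_DR = 366.0 L/s.
V = ΣQ_DR · Δt = 366.0 × 7200 s = 2.635 × 10^6 L.
Over A = 4.55 ha, depth = V / A = 57.9 mm.

d ≈ 57.9 mm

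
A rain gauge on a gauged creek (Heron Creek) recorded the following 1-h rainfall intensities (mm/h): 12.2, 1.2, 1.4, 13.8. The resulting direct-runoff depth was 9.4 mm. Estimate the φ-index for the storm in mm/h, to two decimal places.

Only the 2 blocks with intensity above φ contribute runoff: 12.2, 13.8 mm/h.
Σ(I−φ)·Δt = d  ⇒  (12.2+13.8 − 2φ)·1 = 9.4
φ = (26.00 − 9.4/1) / 2 = 8.30 mm/h.

φ ≈ 8.30 mm/h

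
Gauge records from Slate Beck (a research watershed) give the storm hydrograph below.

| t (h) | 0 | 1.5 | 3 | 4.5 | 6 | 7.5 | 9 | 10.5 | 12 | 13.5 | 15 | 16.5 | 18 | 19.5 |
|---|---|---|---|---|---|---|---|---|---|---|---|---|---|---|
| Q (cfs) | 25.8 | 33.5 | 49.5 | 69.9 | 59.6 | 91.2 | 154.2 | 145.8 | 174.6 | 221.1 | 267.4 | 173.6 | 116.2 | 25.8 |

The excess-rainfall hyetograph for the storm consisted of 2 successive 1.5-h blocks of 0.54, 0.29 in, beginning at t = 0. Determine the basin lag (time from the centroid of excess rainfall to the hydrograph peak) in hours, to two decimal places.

Centroid of excess rainfall: t_c = Σ P_i·t̄_i / ΣP_i = 1.2741 h (block centres at 0.75, 2.25 h).
Hydrograph peak occurs at t = 15 h, so basin lag t_L = 15 − 1.2741 = 13.73 h.

t_L ≈ 13.73 h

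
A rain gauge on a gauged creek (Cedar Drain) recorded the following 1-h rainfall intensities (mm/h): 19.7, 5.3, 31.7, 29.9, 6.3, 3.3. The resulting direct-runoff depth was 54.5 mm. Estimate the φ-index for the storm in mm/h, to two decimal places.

φ ≈ 8.93 mm/h

Only the 3 blocks with intensity above φ contribute runoff: 19.7, 31.7, 29.9 mm/h.
Σ(I−φ)·Δt = d  ⇒  (19.7+31.7+29.9 − 3φ)·1 = 54.5
φ = (81.30 − 54.5/1) / 3 = 8.93 mm/h.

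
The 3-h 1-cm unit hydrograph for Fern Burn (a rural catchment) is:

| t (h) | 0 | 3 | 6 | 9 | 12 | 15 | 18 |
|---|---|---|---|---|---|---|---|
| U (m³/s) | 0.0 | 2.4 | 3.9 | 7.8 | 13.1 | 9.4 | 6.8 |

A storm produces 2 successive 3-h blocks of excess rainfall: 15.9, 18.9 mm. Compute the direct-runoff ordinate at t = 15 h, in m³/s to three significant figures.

By discrete convolution, Q_j = Σ (P_i / 10 mm) · U_{j−i}.
At t = 15 h (j=5): Q = (15.9/10)·9.4 + (18.9/10)·13.1 = 39.7 m³/s.

Q ≈ 39.7 m³/s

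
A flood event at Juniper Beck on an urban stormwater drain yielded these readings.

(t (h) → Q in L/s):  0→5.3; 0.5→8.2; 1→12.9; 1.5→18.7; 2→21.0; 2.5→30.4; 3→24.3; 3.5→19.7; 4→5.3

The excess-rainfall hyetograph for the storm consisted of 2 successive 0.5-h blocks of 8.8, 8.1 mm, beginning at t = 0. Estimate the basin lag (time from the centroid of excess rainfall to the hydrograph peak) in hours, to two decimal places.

t_L ≈ 2.01 h

Centroid of excess rainfall: t_c = Σ P_i·t̄_i / ΣP_i = 0.4896 h (block centres at 0.25, 0.75 h).
Hydrograph peak occurs at t = 2.5 h, so basin lag t_L = 2.5 − 0.4896 = 2.01 h.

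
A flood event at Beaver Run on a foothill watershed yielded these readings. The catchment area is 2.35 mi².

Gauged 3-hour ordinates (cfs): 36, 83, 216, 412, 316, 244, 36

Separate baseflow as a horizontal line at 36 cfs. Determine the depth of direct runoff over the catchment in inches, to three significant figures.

Direct runoff: 0.0, 47.0, 180.0, 376.0, 280.0, 208.0, 0.0 cfs; ΣQ_DR = 1091 cfs.
V = ΣQ_DR · Δt = 1091 × 10800 s = 1.178 × 10^7 ft³.
Over A = 2.35 mi², depth = V / A = 2.16 in.

d ≈ 2.16 in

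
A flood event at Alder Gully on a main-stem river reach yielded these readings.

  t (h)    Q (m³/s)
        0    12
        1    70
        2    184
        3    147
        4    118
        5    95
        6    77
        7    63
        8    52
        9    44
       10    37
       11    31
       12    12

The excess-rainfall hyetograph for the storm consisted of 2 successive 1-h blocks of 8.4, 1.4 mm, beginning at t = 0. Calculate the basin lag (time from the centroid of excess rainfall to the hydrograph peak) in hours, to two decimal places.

t_L ≈ 1.36 h

Centroid of excess rainfall: t_c = Σ P_i·t̄_i / ΣP_i = 0.6429 h (block centres at 0.5, 1.5 h).
Hydrograph peak occurs at t = 2 h, so basin lag t_L = 2 − 0.6429 = 1.36 h.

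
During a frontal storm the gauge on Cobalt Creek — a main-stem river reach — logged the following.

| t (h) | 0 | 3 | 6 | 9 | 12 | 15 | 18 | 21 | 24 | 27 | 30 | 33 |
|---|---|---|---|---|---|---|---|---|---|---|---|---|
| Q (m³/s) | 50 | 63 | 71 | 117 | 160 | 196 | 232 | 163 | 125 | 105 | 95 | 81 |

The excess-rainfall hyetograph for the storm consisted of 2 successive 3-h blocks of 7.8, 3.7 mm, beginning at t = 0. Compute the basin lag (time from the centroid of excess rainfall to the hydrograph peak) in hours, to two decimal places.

t_L ≈ 15.53 h

Centroid of excess rainfall: t_c = Σ P_i·t̄_i / ΣP_i = 2.4652 h (block centres at 1.5, 4.5 h).
Hydrograph peak occurs at t = 18 h, so basin lag t_L = 18 − 2.4652 = 15.53 h.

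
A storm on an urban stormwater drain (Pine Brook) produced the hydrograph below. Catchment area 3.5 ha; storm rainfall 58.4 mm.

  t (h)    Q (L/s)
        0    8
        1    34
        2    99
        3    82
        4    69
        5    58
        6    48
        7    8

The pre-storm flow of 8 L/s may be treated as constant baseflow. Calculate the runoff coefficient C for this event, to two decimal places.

C ≈ 0.60

ΣQ_DR = 342.0 L/s; V = ΣQ_DR·Δt = 1.231 × 10^6 L.
Runoff depth d = V / A = 35.18 mm.
C = d / P = 35.18 / 58.4 = 0.60.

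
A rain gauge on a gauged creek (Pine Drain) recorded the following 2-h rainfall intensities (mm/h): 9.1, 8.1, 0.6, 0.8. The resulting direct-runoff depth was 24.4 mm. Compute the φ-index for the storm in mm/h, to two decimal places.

φ ≈ 2.50 mm/h

Only the 2 blocks with intensity above φ contribute runoff: 9.1, 8.1 mm/h.
Σ(I−φ)·Δt = d  ⇒  (9.1+8.1 − 2φ)·2 = 24.4
φ = (17.20 − 24.4/2) / 2 = 2.50 mm/h.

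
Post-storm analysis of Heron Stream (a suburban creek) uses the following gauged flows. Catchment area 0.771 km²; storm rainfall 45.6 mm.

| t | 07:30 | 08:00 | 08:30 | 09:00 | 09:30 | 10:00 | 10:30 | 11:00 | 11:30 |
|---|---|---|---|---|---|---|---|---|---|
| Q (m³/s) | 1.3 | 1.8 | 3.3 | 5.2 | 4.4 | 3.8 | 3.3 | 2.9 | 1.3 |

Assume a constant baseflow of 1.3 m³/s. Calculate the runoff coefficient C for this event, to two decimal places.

ΣQ_DR = 15.60 m³/s; V = ΣQ_DR·Δt = 28080 m³.
Runoff depth d = V / A = 36.42 mm.
C = d / P = 36.42 / 45.6 = 0.80.

C ≈ 0.80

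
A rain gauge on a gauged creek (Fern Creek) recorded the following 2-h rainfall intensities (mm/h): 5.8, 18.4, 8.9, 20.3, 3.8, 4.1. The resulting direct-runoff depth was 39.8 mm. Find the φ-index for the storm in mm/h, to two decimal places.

Only the 2 blocks with intensity above φ contribute runoff: 18.4, 20.3 mm/h.
Σ(I−φ)·Δt = d  ⇒  (18.4+20.3 − 2φ)·2 = 39.8
φ = (38.70 − 39.8/2) / 2 = 9.40 mm/h.

φ ≈ 9.40 mm/h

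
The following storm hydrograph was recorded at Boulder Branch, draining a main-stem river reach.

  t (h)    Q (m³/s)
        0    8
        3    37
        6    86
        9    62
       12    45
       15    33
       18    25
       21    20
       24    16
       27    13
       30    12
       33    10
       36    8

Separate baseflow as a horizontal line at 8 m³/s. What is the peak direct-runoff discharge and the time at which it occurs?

Subtracting baseflow gives direct-runoff ordinates: 0.0, 29.0, 78.0, 54.0, 37.0, 25.0, 17.0, 12.0, 8.0, 5.0, 4.0, 2.0, 0.0 m³/s.
The maximum is 78.0 m³/s, occurring at the reading for t = 6 h.

Q_p = 78.0 m³/s at t = 6 h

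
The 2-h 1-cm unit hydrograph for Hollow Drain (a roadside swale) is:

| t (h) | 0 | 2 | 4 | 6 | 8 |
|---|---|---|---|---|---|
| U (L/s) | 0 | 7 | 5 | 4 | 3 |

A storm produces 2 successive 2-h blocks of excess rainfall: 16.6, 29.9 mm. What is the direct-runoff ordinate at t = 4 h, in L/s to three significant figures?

By discrete convolution, Q_j = Σ (P_i / 10 mm) · U_{j−i}.
At t = 4 h (j=2): Q = (16.6/10)·5 + (29.9/10)·7 = 29.2 L/s.

Q ≈ 29.2 L/s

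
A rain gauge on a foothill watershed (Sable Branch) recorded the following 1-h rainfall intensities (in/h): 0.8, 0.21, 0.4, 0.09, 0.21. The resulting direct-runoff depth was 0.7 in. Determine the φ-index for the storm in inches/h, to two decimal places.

φ ≈ 0.25 in/h

Only the 2 blocks with intensity above φ contribute runoff: 0.8, 0.4 in/h.
Σ(I−φ)·Δt = d  ⇒  (0.8+0.4 − 2φ)·1 = 0.7
φ = (1.200 − 0.7/1) / 2 = 0.25 in/h.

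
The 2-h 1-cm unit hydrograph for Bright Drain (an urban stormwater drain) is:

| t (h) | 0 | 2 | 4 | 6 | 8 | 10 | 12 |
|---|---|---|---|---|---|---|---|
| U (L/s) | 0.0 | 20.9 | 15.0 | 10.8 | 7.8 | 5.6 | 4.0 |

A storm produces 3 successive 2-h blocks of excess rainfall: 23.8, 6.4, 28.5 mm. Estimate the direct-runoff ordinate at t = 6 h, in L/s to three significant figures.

Q ≈ 94.9 L/s

By discrete convolution, Q_j = Σ (P_i / 10 mm) · U_{j−i}.
At t = 6 h (j=3): Q = (23.8/10)·10.8 + (6.4/10)·15.0 + (28.5/10)·20.9 = 94.9 L/s.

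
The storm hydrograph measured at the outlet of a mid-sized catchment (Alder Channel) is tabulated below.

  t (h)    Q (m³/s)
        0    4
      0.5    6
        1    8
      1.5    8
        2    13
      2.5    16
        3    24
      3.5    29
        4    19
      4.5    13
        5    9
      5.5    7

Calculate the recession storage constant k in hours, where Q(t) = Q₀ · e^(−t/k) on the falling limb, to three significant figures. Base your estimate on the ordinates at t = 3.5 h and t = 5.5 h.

On the falling limb, Q drops from 29 to 7 m³/s between t = 3.5 h and t = 5.5 h (Δt = 2 h).
k = −Δt / ln(Q₂/Q₁) = −2 / ln(7/29) = 1.41 h.

k ≈ 1.41 h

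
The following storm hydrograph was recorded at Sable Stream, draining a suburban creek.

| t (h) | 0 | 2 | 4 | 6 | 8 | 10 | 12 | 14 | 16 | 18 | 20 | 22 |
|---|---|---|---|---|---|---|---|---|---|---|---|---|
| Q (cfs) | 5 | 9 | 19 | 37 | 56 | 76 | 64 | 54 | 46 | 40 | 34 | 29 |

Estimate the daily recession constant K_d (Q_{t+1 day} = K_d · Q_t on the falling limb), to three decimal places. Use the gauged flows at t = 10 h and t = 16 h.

Between t = 10 h and t = 16 h the flow falls from 76 to 46 cfs over 3×2 h = 6 h.
Per-interval ratio K = (46/76)^(1/3) = 0.8459; K_d = K^(24/2) = 0.134.

K_d ≈ 0.134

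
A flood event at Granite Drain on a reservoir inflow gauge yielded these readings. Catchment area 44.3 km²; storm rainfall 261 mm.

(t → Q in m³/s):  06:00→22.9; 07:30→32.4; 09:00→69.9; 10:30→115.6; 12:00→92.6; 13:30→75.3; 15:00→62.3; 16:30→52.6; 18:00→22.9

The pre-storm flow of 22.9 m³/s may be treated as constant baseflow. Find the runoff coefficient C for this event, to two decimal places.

ΣQ_DR = 340.4 m³/s; V = ΣQ_DR·Δt = 1.838 × 10^6 m³.
Runoff depth d = V / A = 41.49 mm.
C = d / P = 41.49 / 261 = 0.16.

C ≈ 0.16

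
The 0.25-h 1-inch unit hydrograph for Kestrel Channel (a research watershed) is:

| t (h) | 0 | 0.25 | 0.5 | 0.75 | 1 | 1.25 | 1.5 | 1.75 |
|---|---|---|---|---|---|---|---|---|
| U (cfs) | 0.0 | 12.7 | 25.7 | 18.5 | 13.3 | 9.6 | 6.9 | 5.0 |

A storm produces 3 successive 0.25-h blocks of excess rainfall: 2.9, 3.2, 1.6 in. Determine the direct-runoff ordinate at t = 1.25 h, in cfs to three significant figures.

Q ≈ 100 cfs

By discrete convolution, Q_j = Σ (P_i / 1 in) · U_{j−i}.
At t = 1.25 h (j=5): Q = (2.9/1)·9.6 + (3.2/1)·13.3 + (1.6/1)·18.5 = 100 cfs.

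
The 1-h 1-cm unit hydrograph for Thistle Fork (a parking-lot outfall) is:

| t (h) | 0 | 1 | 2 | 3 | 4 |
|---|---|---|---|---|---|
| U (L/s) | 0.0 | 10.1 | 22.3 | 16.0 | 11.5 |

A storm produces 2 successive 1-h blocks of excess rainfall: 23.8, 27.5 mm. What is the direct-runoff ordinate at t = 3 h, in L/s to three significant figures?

Q ≈ 99.4 L/s

By discrete convolution, Q_j = Σ (P_i / 10 mm) · U_{j−i}.
At t = 3 h (j=3): Q = (23.8/10)·16.0 + (27.5/10)·22.3 = 99.4 L/s.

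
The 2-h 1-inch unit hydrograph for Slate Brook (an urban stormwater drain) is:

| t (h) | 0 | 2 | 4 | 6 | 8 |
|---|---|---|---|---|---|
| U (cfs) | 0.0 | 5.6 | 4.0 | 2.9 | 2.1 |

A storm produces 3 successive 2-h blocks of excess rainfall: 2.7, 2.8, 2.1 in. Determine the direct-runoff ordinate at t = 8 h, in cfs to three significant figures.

By discrete convolution, Q_j = Σ (P_i / 1 in) · U_{j−i}.
At t = 8 h (j=4): Q = (2.7/1)·2.1 + (2.8/1)·2.9 + (2.1/1)·4.0 = 22.2 cfs.

Q ≈ 22.2 cfs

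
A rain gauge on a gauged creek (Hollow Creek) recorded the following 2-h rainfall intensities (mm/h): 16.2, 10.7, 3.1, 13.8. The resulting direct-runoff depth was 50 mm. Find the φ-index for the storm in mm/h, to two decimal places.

φ ≈ 5.23 mm/h

Only the 3 blocks with intensity above φ contribute runoff: 16.2, 10.7, 13.8 mm/h.
Σ(I−φ)·Δt = d  ⇒  (16.2+10.7+13.8 − 3φ)·2 = 50
φ = (40.70 − 50/2) / 3 = 5.23 mm/h.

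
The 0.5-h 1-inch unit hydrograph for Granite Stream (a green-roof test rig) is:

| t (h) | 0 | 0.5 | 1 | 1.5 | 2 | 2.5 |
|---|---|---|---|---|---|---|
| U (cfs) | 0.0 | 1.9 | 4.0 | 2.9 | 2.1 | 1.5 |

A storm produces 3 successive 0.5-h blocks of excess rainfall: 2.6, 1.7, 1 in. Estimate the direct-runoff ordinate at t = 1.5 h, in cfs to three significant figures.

By discrete convolution, Q_j = Σ (P_i / 1 in) · U_{j−i}.
At t = 1.5 h (j=3): Q = (2.6/1)·2.9 + (1.7/1)·4.0 + (1/1)·1.9 = 16.2 cfs.

Q ≈ 16.2 cfs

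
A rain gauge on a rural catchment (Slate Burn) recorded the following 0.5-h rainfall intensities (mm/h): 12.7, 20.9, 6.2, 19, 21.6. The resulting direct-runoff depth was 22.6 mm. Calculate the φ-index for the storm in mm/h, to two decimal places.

Only the 4 blocks with intensity above φ contribute runoff: 12.7, 20.9, 19, 21.6 mm/h.
Σ(I−φ)·Δt = d  ⇒  (12.7+20.9+19+21.6 − 4φ)·0.5 = 22.6
φ = (74.20 − 22.6/0.5) / 4 = 7.25 mm/h.

φ ≈ 7.25 mm/h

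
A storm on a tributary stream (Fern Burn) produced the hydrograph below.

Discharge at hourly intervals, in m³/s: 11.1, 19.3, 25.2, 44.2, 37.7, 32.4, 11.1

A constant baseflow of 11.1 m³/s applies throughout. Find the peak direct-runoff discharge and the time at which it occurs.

Subtracting baseflow gives direct-runoff ordinates: 0.0, 8.2, 14.1, 33.1, 26.6, 21.3, 0.0 m³/s.
The maximum is 33.1 m³/s, occurring at the reading for t = 3 h.

Q_p = 33.1 m³/s at t = 3 h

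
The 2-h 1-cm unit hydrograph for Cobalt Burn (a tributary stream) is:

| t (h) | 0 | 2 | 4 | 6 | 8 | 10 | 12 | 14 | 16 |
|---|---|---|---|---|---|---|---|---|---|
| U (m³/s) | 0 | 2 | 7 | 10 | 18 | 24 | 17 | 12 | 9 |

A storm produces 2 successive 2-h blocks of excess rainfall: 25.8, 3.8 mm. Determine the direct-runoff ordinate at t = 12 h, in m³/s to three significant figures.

By discrete convolution, Q_j = Σ (P_i / 10 mm) · U_{j−i}.
At t = 12 h (j=6): Q = (25.8/10)·17 + (3.8/10)·24 = 53.0 m³/s.

Q ≈ 53.0 m³/s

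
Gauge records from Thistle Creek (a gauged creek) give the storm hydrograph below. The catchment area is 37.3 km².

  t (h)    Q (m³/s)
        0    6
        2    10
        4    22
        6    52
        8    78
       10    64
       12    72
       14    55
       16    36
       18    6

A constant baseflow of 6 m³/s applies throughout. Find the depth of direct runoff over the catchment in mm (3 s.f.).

d ≈ 65.8 mm

Direct runoff: 0.0, 4.0, 16.0, 46.0, 72.0, 58.0, 66.0, 49.0, 30.0, 0.0 m³/s; ΣQ_DR = 341.0 m³/s.
V = ΣQ_DR · Δt = 341.0 × 7200 s = 2.455 × 10^6 m³.
Over A = 37.3 km², depth = V / A = 65.8 mm.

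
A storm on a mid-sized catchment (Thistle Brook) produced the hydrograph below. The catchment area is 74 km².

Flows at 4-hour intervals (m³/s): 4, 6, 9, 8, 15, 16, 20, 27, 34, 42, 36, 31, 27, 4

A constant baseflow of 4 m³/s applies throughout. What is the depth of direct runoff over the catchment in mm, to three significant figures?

d ≈ 43.4 mm

Direct runoff: 0.0, 2.0, 5.0, 4.0, 11.0, 12.0, 16.0, 23.0, 30.0, 38.0, 32.0, 27.0, 23.0, 0.0 m³/s; ΣQ_DR = 223.0 m³/s.
V = ΣQ_DR · Δt = 223.0 × 14400 s = 3.211 × 10^6 m³.
Over A = 74 km², depth = V / A = 43.4 mm.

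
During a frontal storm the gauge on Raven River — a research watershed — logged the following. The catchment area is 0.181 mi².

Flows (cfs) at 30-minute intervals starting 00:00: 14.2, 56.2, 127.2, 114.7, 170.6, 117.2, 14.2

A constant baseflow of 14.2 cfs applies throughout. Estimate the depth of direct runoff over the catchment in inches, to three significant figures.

Direct runoff: 0.0, 42.0, 113.0, 100.5, 156.4, 103.0, 0.0 cfs; ΣQ_DR = 514.9 cfs.
V = ΣQ_DR · Δt = 514.9 × 1800 s = 9.268 × 10^5 ft³.
Over A = 0.181 mi², depth = V / A = 2.20 in.

d ≈ 2.20 in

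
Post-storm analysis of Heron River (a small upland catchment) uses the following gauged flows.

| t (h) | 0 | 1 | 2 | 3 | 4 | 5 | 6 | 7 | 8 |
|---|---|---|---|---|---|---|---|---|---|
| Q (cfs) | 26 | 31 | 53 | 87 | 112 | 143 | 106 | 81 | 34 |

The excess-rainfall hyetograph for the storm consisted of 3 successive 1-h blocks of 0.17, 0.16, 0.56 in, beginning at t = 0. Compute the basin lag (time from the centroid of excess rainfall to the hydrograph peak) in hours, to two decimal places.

t_L ≈ 3.06 h

Centroid of excess rainfall: t_c = Σ P_i·t̄_i / ΣP_i = 1.9382 h (block centres at 0.5, 1.5, 2.5 h).
Hydrograph peak occurs at t = 5 h, so basin lag t_L = 5 − 1.9382 = 3.06 h.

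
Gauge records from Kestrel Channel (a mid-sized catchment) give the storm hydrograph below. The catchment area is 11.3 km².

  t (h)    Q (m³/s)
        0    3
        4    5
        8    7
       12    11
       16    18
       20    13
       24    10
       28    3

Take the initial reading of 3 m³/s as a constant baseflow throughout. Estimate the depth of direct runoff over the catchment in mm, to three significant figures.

Direct runoff: 0.0, 2.0, 4.0, 8.0, 15.0, 10.0, 7.0, 0.0 m³/s; ΣQ_DR = 46.00 m³/s.
V = ΣQ_DR · Δt = 46.00 × 14400 s = 6.624 × 10^5 m³.
Over A = 11.3 km², depth = V / A = 58.6 mm.

d ≈ 58.6 mm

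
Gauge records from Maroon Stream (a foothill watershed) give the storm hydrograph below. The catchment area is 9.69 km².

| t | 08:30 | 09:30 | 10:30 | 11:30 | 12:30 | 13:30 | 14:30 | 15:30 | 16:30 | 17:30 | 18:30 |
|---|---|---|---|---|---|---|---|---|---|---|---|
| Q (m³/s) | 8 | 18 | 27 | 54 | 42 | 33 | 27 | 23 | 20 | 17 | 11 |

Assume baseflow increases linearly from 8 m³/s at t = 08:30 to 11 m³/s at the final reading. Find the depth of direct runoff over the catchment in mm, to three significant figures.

Direct runoff: 0.00, 9.70, 18.40, 45.10, 32.80, 23.50, 17.20, 12.90, 9.60, 6.30, 0.00 m³/s; ΣQ_DR = 175.5 m³/s.
V = ΣQ_DR · Δt = 175.5 × 3600 s = 6.318 × 10^5 m³.
Over A = 9.69 km², depth = V / A = 65.2 mm.

d ≈ 65.2 mm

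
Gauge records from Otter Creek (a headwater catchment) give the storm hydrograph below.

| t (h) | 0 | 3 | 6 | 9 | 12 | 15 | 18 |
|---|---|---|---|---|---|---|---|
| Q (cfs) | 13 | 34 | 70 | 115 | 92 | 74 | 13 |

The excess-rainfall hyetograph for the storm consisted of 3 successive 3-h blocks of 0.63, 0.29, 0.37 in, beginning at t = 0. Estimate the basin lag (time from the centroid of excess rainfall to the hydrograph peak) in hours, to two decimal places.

Centroid of excess rainfall: t_c = Σ P_i·t̄_i / ΣP_i = 3.8953 h (block centres at 1.5, 4.5, 7.5 h).
Hydrograph peak occurs at t = 9 h, so basin lag t_L = 9 − 3.8953 = 5.10 h.

t_L ≈ 5.10 h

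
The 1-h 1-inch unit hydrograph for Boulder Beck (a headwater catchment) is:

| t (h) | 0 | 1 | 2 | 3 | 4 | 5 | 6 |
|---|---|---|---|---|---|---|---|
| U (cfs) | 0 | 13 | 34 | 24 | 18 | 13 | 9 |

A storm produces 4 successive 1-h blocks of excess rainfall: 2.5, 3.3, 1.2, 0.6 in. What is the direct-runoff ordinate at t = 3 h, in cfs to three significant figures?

By discrete convolution, Q_j = Σ (P_i / 1 in) · U_{j−i}.
At t = 3 h (j=3): Q = (2.5/1)·24 + (3.3/1)·34 + (1.2/1)·13 + (0.6/1)·0 = 188 cfs.

Q ≈ 188 cfs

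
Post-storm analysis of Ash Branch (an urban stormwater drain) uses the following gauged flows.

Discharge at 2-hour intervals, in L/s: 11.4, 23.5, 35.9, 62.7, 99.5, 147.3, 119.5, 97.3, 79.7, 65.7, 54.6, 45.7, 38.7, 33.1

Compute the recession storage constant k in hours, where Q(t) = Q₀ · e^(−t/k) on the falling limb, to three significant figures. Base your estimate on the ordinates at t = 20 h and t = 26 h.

k ≈ 12.0 h

On the falling limb, Q drops from 54.6 to 33.1 L/s between t = 20 h and t = 26 h (Δt = 6 h).
k = −Δt / ln(Q₂/Q₁) = −6 / ln(33.1/54.6) = 12.0 h.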